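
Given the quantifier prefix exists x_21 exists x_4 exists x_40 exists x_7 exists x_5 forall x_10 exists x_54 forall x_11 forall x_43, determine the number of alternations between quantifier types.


Walk the prefix and count type changes:
  position 1: exists -> exists
  position 2: exists -> exists
  position 3: exists -> exists
  position 4: exists -> exists
  position 5: exists -> forall <-- alternation
  position 6: forall -> exists <-- alternation
  position 7: exists -> forall <-- alternation
  position 8: forall -> forall
Total alternations = 3

3


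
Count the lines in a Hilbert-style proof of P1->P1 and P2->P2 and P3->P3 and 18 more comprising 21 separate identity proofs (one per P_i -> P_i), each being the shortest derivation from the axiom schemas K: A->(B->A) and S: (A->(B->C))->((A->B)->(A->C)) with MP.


The shortest proof of A->A from K and S in the Hilbert calculus has exactly 5 lines:
(1) K instance A->((A->A)->A), (2) S instance, (3) MP on 1,2, (4) K instance A->(A->A), (5) MP on 3,4.
For 21 independent identities: 21 * 5 = 105 lines total.

105


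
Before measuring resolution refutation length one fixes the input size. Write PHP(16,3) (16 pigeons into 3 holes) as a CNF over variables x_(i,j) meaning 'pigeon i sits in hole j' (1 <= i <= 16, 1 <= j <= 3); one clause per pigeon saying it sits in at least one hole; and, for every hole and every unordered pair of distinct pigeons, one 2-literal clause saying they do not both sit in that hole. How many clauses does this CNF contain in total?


PHP(16,3): 16 pigeons, 3 holes, 16*3 = 48 variables.
- pigeon clauses: one per pigeon -> 16 clauses
- hole clauses: 3 holes * C(16,2) = 3 * 120 -> 360 clauses
Total clauses = 16 + 360 = 376

376


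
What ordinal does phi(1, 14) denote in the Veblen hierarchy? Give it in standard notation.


phi(1, 14):
phi(1, beta) = epsilon_beta (the beta-th epsilon number).
phi(1, 14) = epsilon_14

epsilon_14


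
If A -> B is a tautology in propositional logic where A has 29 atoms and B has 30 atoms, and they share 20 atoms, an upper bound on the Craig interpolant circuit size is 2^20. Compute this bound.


Shared atoms = 20
Craig interpolant size bound = 2^20
= 1048576

1048576


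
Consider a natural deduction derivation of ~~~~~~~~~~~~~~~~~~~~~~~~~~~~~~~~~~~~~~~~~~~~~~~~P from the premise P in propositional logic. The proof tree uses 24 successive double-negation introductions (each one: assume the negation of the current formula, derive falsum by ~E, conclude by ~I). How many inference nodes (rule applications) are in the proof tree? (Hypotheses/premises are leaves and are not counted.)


Each double-negation introduction (from C infer ~~C) uses 2 inference nodes: one ~E (C and ~C give falsum) and one ~I (discharge ~C).
24 double negations = 24 * 2 = 48 inference nodes.

48


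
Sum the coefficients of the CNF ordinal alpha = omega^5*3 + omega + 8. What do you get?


CNF: omega^5*3 + omega + 8
Coefficients: 3 + 1 + 8 = 12

12


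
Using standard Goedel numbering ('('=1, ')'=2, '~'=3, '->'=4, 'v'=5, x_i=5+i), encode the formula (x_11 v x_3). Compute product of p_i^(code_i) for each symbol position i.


Formula: (x_11 v x_3)
Symbol codes: [1, 16, 5, 8, 2]
Primes: [2, 3, 5, 7, 11]
p_1^1 = 2^1 = 2
p_2^16 = 3^16 = 43046721
p_3^5 = 5^5 = 3125
p_4^8 = 7^8 = 5764801
p_5^2 = 11^2 = 121
Product = 187667808827312756250

187667808827312756250


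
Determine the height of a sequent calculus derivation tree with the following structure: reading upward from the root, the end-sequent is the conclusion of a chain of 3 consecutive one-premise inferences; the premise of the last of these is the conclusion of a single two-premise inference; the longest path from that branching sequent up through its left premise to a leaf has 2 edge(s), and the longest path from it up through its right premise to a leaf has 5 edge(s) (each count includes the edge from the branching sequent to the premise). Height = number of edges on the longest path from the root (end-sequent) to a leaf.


Longest path through the left premise: 2 edges (measured from the branching sequent)
Longest path through the right premise: 5 edges
Height of the subtree rooted at the branching sequent: max(2, 5) = 5
The branching sequent sits 3 edges above the root (the chain of one-premise inferences), so height = 5 + 3 = 8

8


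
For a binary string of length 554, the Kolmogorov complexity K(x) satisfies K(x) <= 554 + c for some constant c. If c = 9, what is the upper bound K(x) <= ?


K(x) <= |x| + c = 554 + 9 = 563

563


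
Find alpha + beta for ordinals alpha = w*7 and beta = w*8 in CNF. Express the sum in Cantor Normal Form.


Ordinal addition w*7 + w*8:
Both terms have the same exponent 1.
w^e*c + w^e*d = w^e*(c+d).
Result = w^1*(7+8) = w*15

w*15


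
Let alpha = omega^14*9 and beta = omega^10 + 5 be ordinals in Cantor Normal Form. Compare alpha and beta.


Compare term by term from highest exponent:
alpha = omega^14*9
beta = omega^10 + 5
Term 1: alpha has omega^14*9, beta has omega^10*1
Term 2: alpha has omega^0*0, beta has omega^0*5
Result: alpha > beta

alpha > beta


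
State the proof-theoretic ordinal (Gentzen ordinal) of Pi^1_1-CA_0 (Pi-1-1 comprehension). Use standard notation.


The proof-theoretic ordinal of Pi^1_1-CA_0 (Pi-1-1 comprehension) is a standard result in ordinal analysis.
This ordinal is the supremum of order types of primitive recursive well-orderings
that the theory can prove to be well-ordered.
For Pi^1_1-CA_0 (Pi-1-1 comprehension), the proof-theoretic ordinal is psi_0(Omega_omega).

psi_0(Omega_omega)


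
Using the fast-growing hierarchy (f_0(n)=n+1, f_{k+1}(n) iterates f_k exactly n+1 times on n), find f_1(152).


f_1(152) = f_0^153(152)
f_0 adds 1 each time, applied 153 times.
f_1(152) = 152 + 153 = 305

305


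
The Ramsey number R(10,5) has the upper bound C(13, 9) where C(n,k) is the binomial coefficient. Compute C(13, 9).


R(10,5) <= C(10+5-2, 10-1) = C(13, 9)
C(13, 9) = 13! / (9! * 4!)
= 715

715


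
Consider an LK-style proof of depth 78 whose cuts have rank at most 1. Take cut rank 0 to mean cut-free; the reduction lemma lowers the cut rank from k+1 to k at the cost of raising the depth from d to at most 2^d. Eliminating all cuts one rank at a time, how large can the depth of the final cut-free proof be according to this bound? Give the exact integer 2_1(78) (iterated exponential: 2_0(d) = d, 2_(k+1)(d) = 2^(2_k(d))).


Each rank reduction sends depth d to at most 2^d; cut rank r needs r reductions.
2_0(78) = 78
2_1(78) = 2^78 = 302231454903657293676544
Cut-free depth bound = 302231454903657293676544

302231454903657293676544


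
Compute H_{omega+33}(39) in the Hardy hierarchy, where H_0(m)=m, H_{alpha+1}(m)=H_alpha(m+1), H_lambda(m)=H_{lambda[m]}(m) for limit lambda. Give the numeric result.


H_{omega+33}(39):
Unwind the 33 successor steps: H_{omega+33}(39) = H_omega(39+33) = H_omega(72).
H_omega(m) = H_m(m) = m + m = 2m.
Result = 2 * 72 = 144

144


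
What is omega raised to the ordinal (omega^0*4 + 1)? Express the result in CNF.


omega^(omega^0*4 + 1):
omega^0 = 1, so the exponent is 4 + 1 = 5 (finite ordinal addition).
Result = omega^5, already a single CNF term.

omega^5


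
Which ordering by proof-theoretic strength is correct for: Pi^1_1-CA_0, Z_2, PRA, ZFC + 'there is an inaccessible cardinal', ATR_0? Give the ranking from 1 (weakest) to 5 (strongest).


Ordering by consistency strength:
1. PRA
2. ATR_0
3. Pi^1_1-CA_0
4. Z_2
5. ZFC + 'there is an inaccessible cardinal'


Pi^1_1-CA_0=3, Z_2=4, PRA=1, ZFC + 'there is an inaccessible cardinal'=5, ATR_0=2


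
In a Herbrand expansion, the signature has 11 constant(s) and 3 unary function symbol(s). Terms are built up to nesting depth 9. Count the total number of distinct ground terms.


Herbrand terms by depth:
Depth 0: 11 constants
Depth 1: 33 new terms (running total: 44)
Depth 2: 99 new terms (running total: 143)
Depth 3: 297 new terms (running total: 440)
Depth 4: 891 new terms (running total: 1331)
Depth 5: 2673 new terms (running total: 4004)
Depth 6: 8019 new terms (running total: 12023)
Depth 7: 24057 new terms (running total: 36080)
Depth 8: 72171 new terms (running total: 108251)
Depth 9: 216513 new terms (running total: 324764)
Total distinct ground terms = 324764

324764


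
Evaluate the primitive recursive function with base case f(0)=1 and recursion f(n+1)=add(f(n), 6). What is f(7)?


f(0) = 1
f(1) = add(f(0), 6) = add(1, 6) = 7
f(2) = add(f(1), 6) = add(7, 6) = 13
f(3) = add(f(2), 6) = add(13, 6) = 19
f(4) = add(f(3), 6) = add(19, 6) = 25
f(5) = add(f(4), 6) = add(25, 6) = 31
f(6) = add(f(5), 6) = add(31, 6) = 37
f(7) = add(f(6), 6) = add(37, 6) = 43


43


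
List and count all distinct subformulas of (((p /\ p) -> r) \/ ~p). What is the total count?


Formula: (((p /\ p) -> r) \/ ~p)
Subformulas found:
  1. r
  2. p
  3. ~p
  4. (p /\ p)
  5. ((p /\ p) -> r)
  6. (((p /\ p) -> r) \/ ~p)
Total distinct subformulas = 6

6


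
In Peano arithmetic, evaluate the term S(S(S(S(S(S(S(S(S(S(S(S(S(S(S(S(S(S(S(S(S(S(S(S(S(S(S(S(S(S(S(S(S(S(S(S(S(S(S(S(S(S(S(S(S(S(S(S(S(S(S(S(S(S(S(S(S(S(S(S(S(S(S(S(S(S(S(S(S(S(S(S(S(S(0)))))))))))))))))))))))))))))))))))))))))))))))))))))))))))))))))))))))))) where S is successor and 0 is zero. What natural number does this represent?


Counting successors applied to 0:
74 applications of S to 0 = 74

74


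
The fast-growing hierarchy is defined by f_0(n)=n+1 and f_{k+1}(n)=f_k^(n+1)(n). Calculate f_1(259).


f_1(259) = f_0^260(259)
f_0 adds 1 each time, applied 260 times.
f_1(259) = 259 + 260 = 519

519


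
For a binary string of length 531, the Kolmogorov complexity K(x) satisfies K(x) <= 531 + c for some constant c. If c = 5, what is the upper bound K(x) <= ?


K(x) <= |x| + c = 531 + 5 = 536

536


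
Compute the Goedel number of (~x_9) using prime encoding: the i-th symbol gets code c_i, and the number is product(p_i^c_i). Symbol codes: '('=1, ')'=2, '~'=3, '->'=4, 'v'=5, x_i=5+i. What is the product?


Formula: (~x_9)
Symbol codes: [1, 3, 14, 2]
Primes: [2, 3, 5, 7]
p_1^1 = 2^1 = 2
p_2^3 = 3^3 = 27
p_3^14 = 5^14 = 6103515625
p_4^2 = 7^2 = 49
Product = 16149902343750

16149902343750


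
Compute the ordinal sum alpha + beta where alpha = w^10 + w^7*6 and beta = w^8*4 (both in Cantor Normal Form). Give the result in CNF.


Ordinal addition (w^10 + w^7*6) + w^8*4:
alpha's leading term has exponent 10 > beta's exponent 8, so it survives.
alpha's tail term has exponent 7 < beta's exponent 8, so it is absorbed by beta.
In ordinal addition, any term followed by a strictly larger-exponent term is absorbed.
Result = w^10 + w^8*4

w^10 + w^8*4


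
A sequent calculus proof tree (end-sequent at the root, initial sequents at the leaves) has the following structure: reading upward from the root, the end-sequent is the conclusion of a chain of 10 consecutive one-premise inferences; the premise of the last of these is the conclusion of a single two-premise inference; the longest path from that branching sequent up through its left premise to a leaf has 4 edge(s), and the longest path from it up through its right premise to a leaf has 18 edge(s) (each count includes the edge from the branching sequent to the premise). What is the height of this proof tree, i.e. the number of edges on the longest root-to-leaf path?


Longest path through the left premise: 4 edges (measured from the branching sequent)
Longest path through the right premise: 18 edges
Height of the subtree rooted at the branching sequent: max(4, 18) = 18
The branching sequent sits 10 edges above the root (the chain of one-premise inferences), so height = 18 + 10 = 28

28


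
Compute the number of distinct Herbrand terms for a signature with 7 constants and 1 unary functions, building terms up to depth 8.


Herbrand terms by depth:
Depth 0: 7 constants
Depth 1: 7 new terms (running total: 14)
Depth 2: 7 new terms (running total: 21)
Depth 3: 7 new terms (running total: 28)
Depth 4: 7 new terms (running total: 35)
Depth 5: 7 new terms (running total: 42)
Depth 6: 7 new terms (running total: 49)
Depth 7: 7 new terms (running total: 56)
Depth 8: 7 new terms (running total: 63)
Total distinct ground terms = 63

63


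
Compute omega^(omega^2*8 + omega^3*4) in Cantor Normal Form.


omega^(omega^2*8 + omega^3*4):
In ordinal addition a term is absorbed by a following term of strictly larger exponent: 2 < 3, so omega^2*8 + omega^3*4 = omega^3*4.
omega raised to a CNF ordinal is a single CNF term: Result = omega^(omega^3*4)

omega^(omega^3*4)


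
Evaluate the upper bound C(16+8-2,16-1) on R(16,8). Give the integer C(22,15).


R(16,8) <= C(16+8-2, 16-1) = C(22, 15)
C(22, 15) = 22! / (15! * 7!)
= 170544

170544


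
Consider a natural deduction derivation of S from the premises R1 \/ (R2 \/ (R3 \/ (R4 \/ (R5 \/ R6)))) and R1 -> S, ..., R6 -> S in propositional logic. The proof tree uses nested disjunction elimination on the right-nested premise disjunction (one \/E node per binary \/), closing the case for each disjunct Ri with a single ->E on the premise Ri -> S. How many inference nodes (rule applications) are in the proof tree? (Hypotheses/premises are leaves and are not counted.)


The premise R1 \/ (R2 \/ (R3 \/ (R4 \/ (R5 \/ R6)))) contains 6 disjuncts, hence 5 binary \/ connectives.
- Each binary \/ is eliminated once: 5 \/E nodes.
- Each of the 6 cases Ri derives S by one ->E with Ri -> S: 6 ->E nodes.
Total = 5 + 6 = 11

11


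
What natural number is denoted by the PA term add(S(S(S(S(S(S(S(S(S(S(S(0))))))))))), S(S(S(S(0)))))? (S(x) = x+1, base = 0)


add(S^11(0), S^4(0)):
S^11(0) = 11
S^4(0) = 4
11 + 4 = 15

15


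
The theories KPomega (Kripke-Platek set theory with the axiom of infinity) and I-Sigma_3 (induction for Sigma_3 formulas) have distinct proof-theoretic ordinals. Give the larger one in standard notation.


Proof-theoretic ordinal of KPomega (Kripke-Platek set theory with the axiom of infinity): psi_0(epsilon_{Omega+1})
Proof-theoretic ordinal of I-Sigma_3 (induction for Sigma_3 formulas): omega^(omega^(omega^omega))
Comparing: omega^(omega^(omega^omega)) < psi_0(epsilon_{Omega+1}).
The larger ordinal is psi_0(epsilon_{Omega+1}) (from KPomega (Kripke-Platek set theory with the axiom of infinity)).

psi_0(epsilon_{Omega+1})


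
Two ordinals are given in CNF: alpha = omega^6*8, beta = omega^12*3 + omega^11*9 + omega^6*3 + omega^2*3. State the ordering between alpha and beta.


Compare term by term from highest exponent:
alpha = omega^6*8
beta = omega^12*3 + omega^11*9 + omega^6*3 + omega^2*3
Term 1: alpha has omega^6*8, beta has omega^12*3
Term 2: alpha has omega^0*0, beta has omega^11*9
Term 3: alpha has omega^0*0, beta has omega^6*3
Term 4: alpha has omega^0*0, beta has omega^2*3
Result: alpha < beta

alpha < beta


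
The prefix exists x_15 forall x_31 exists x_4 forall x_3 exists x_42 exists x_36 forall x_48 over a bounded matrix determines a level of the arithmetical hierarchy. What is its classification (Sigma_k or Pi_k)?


Leading quantifier is exists, so the class is Sigma.
Number of quantifier blocks = alternations + 1 = 5 + 1 = 6.
Classification: Sigma_6

Sigma_6


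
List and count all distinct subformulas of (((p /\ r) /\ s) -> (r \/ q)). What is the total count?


Formula: (((p /\ r) /\ s) -> (r \/ q))
Subformulas found:
  1. q
  2. s
  3. r
  4. p
  5. (p /\ r)
  6. (r \/ q)
  7. ((p /\ r) /\ s)
  8. (((p /\ r) /\ s) -> (r \/ q))
Total distinct subformulas = 8

8


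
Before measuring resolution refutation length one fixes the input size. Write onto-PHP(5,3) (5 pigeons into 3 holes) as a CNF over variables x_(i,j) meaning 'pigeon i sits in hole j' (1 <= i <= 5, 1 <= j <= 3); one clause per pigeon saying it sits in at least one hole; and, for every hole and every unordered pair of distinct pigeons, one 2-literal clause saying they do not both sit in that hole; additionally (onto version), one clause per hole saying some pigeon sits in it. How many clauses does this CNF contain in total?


onto-PHP(5,3): 5 pigeons, 3 holes, 5*3 = 15 variables.
- pigeon clauses: one per pigeon -> 5 clauses
- hole clauses: 3 holes * C(5,2) = 3 * 10 -> 30 clauses
- onto clauses: one per hole -> 3 clauses
Total clauses = 5 + 30 + 3 = 38

38


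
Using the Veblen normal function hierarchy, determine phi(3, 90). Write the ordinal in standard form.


phi(3, 90):
phi(3, beta) = eta_beta (the beta-th eta number, fixed point of zeta).
phi(3, 90) = eta_90

eta_90


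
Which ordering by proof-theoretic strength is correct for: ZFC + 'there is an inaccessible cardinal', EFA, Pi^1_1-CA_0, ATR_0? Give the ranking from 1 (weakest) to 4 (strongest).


Ordering by consistency strength:
1. EFA
2. ATR_0
3. Pi^1_1-CA_0
4. ZFC + 'there is an inaccessible cardinal'


ZFC + 'there is an inaccessible cardinal'=4, EFA=1, Pi^1_1-CA_0=3, ATR_0=2


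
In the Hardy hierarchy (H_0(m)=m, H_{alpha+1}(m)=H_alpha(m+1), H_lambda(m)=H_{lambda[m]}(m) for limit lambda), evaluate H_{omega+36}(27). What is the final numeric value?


H_{omega+36}(27):
Unwind the 36 successor steps: H_{omega+36}(27) = H_omega(27+36) = H_omega(63).
H_omega(m) = H_m(m) = m + m = 2m.
Result = 2 * 63 = 126

126


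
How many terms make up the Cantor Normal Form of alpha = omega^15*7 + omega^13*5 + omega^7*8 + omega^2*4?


CNF: omega^15*7 + omega^13*5 + omega^7*8 + omega^2*4
Count the summands separated by '+':
  term 1: omega^15*7
  term 2: omega^13*5
  term 3: omega^7*8
  term 4: omega^2*4
Total terms = 4

4


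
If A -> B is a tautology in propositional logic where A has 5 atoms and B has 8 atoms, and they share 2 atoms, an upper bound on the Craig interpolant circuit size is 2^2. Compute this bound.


Shared atoms = 2
Craig interpolant size bound = 2^2
= 4

4


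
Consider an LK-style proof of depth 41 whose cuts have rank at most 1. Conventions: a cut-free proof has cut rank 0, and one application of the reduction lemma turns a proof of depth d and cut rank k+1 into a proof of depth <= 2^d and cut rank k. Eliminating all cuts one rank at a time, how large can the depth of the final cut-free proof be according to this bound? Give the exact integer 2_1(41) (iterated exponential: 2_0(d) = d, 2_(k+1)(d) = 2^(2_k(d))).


Each rank reduction sends depth d to at most 2^d; cut rank r needs r reductions.
2_0(41) = 41
2_1(41) = 2^41 = 2199023255552
Cut-free depth bound = 2199023255552

2199023255552


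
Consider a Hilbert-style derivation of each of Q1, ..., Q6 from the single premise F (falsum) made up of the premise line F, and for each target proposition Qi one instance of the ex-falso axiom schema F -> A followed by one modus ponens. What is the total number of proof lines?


Ex falso, line by line:
- 1 premise line (F)
- 6 targets, each needing 1 axiom instance (F -> Qi) + 1 MP = 2 lines: 2 * 6 = 12
Total = 1 + 12 = 13 lines.

13


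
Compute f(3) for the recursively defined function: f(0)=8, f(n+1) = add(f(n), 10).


f(0) = 8
f(1) = add(f(0), 10) = add(8, 10) = 18
f(2) = add(f(1), 10) = add(18, 10) = 28
f(3) = add(f(2), 10) = add(28, 10) = 38


38


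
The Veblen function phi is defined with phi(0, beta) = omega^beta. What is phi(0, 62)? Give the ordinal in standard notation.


phi(0, 62):
phi(0, beta) = omega^beta by definition.
phi(0, 62) = omega^62

omega^62


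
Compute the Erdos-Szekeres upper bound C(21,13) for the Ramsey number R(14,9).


R(14,9) <= C(14+9-2, 14-1) = C(21, 13)
C(21, 13) = 21! / (13! * 8!)
= 203490

203490


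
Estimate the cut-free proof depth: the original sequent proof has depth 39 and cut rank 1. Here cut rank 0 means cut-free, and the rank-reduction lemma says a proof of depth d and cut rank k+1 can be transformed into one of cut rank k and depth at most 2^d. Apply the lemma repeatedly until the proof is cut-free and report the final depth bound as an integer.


Each rank reduction sends depth d to at most 2^d; cut rank r needs r reductions.
2_0(39) = 39
2_1(39) = 2^39 = 549755813888
Cut-free depth bound = 549755813888

549755813888


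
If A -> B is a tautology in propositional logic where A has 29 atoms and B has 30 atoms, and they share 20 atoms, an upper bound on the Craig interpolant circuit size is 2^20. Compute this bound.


Shared atoms = 20
Craig interpolant size bound = 2^20
= 1048576

1048576


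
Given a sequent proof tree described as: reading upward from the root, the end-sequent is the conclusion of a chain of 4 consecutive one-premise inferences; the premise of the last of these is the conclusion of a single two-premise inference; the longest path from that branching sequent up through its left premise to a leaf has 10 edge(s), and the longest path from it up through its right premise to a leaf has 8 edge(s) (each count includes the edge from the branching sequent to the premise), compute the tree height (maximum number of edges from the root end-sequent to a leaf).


Longest path through the left premise: 10 edges (measured from the branching sequent)
Longest path through the right premise: 8 edges
Height of the subtree rooted at the branching sequent: max(10, 8) = 10
The branching sequent sits 4 edges above the root (the chain of one-premise inferences), so height = 10 + 4 = 14

14


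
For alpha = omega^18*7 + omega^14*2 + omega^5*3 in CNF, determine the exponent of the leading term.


CNF: omega^18*7 + omega^14*2 + omega^5*3
The leading term is omega^18*7, which has exponent 18.

18


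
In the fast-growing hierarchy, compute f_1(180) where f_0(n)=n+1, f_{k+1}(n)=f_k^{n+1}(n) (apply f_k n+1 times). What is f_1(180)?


f_1(180) = f_0^181(180)
f_0 adds 1 each time, applied 181 times.
f_1(180) = 180 + 181 = 361

361


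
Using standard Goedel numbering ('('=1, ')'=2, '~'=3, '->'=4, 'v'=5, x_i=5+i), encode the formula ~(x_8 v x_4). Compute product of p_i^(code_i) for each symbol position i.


Formula: ~(x_8 v x_4)
Symbol codes: [3, 1, 13, 5, 9, 2]
Primes: [2, 3, 5, 7, 11, 13]
p_1^3 = 2^3 = 8
p_2^1 = 3^1 = 3
p_3^13 = 5^13 = 1220703125
p_4^5 = 7^5 = 16807
p_5^9 = 11^9 = 2357947691
p_6^2 = 13^2 = 169
Product = 196215074308759365234375000

196215074308759365234375000


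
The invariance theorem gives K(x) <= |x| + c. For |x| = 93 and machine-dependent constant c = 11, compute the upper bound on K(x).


K(x) <= |x| + c = 93 + 11 = 104

104


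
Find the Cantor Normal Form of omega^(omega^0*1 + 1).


omega^(omega^0*1 + 1):
omega^0 = 1, so the exponent is 1 + 1 = 2 (finite ordinal addition).
Result = omega^2, already a single CNF term.

omega^2


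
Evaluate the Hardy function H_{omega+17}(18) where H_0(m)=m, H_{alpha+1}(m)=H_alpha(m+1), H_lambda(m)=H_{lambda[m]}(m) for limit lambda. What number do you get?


H_{omega+17}(18):
Unwind the 17 successor steps: H_{omega+17}(18) = H_omega(18+17) = H_omega(35).
H_omega(m) = H_m(m) = m + m = 2m.
Result = 2 * 35 = 70

70


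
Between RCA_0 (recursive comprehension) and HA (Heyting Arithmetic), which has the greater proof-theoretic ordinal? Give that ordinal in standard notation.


Proof-theoretic ordinal of RCA_0 (recursive comprehension): omega^omega
Proof-theoretic ordinal of HA (Heyting Arithmetic): epsilon_0
Comparing: omega^omega < epsilon_0.
The larger ordinal is epsilon_0 (from HA (Heyting Arithmetic)).

epsilon_0


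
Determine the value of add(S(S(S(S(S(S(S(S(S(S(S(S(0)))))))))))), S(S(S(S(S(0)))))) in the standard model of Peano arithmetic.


add(S^12(0), S^5(0)):
S^12(0) = 12
S^5(0) = 5
12 + 5 = 17

17


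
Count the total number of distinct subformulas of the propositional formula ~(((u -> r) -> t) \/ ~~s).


Formula: ~(((u -> r) -> t) \/ ~~s)
Subformulas found:
  1. u
  2. s
  3. r
  4. t
  5. ~s
  6. ~~s
  7. (u -> r)
  8. ((u -> r) -> t)
  9. (((u -> r) -> t) \/ ~~s)
  10. ~(((u -> r) -> t) \/ ~~s)
Total distinct subformulas = 10

10


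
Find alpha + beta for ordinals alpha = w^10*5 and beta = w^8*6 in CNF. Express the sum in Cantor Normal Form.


Ordinal addition w^10*5 + w^8*6:
Leading exponent of alpha (10) > leading exponent of beta (8).
Since alpha's term has higher exponent than beta's leading term,
the sum is simply alpha followed by beta.
Result = w^10*5 + w^8*6

w^10*5 + w^8*6


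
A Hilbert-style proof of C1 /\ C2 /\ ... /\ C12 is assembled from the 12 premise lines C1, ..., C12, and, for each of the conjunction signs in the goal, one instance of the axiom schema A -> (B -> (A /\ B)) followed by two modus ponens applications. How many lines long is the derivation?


Conjoining 12 premises:
- 12 premise lines
- the goal has 11 conjunction signs; each costs 1 axiom instance + 2 MP = 3 lines: 3 * 11 = 33
Total = 12 + 33 = 45 lines.

45


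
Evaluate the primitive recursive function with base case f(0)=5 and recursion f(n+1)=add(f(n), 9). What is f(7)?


f(0) = 5
f(1) = add(f(0), 9) = add(5, 9) = 14
f(2) = add(f(1), 9) = add(14, 9) = 23
f(3) = add(f(2), 9) = add(23, 9) = 32
f(4) = add(f(3), 9) = add(32, 9) = 41
f(5) = add(f(4), 9) = add(41, 9) = 50
f(6) = add(f(5), 9) = add(50, 9) = 59
f(7) = add(f(6), 9) = add(59, 9) = 68


68


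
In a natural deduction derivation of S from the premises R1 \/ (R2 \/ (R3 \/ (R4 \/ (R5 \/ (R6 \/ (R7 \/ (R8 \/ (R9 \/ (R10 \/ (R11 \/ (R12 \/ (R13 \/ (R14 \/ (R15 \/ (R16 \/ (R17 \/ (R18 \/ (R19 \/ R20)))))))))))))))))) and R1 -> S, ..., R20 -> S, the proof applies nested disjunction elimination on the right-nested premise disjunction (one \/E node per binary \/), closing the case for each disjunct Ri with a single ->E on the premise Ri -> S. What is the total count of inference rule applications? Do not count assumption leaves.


The premise R1 \/ (R2 \/ (R3 \/ (R4 \/ (R5 \/ (R6 \/ (R7 \/ (R8 \/ (R9 \/ (R10 \/ (R11 \/ (R12 \/ (R13 \/ (R14 \/ (R15 \/ (R16 \/ (R17 \/ (R18 \/ (R19 \/ R20)))))))))))))))))) contains 20 disjuncts, hence 19 binary \/ connectives.
- Each binary \/ is eliminated once: 19 \/E nodes.
- Each of the 20 cases Ri derives S by one ->E with Ri -> S: 20 ->E nodes.
Total = 19 + 20 = 39

39


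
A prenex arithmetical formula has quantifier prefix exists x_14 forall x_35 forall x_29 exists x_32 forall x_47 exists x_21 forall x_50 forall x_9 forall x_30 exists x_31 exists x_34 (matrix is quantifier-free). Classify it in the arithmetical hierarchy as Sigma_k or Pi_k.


Leading quantifier is exists, so the class is Sigma.
Number of quantifier blocks = alternations + 1 = 6 + 1 = 7.
Classification: Sigma_7

Sigma_7


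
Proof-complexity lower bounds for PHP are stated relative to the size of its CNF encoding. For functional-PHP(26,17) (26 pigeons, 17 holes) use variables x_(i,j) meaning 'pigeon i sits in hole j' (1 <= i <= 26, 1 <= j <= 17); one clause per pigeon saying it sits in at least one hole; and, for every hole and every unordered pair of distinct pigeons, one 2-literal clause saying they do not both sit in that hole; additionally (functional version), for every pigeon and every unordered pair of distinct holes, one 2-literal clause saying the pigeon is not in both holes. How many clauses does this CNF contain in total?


functional-PHP(26,17): 26 pigeons, 17 holes, 26*17 = 442 variables.
- pigeon clauses: one per pigeon -> 26 clauses
- hole clauses: 17 holes * C(26,2) = 17 * 325 -> 5525 clauses
- functional clauses: 26 pigeons * C(17,2) = 26 * 136 -> 3536 clauses
Total clauses = 26 + 5525 + 3536 = 9087

9087


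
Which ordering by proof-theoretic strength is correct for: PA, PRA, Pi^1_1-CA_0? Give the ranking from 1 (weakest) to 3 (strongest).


Ordering by consistency strength:
1. PRA
2. PA
3. Pi^1_1-CA_0


PA=2, PRA=1, Pi^1_1-CA_0=3


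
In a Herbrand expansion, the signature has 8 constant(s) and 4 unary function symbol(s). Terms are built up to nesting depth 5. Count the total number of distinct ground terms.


Herbrand terms by depth:
Depth 0: 8 constants
Depth 1: 32 new terms (running total: 40)
Depth 2: 128 new terms (running total: 168)
Depth 3: 512 new terms (running total: 680)
Depth 4: 2048 new terms (running total: 2728)
Depth 5: 8192 new terms (running total: 10920)
Total distinct ground terms = 10920

10920


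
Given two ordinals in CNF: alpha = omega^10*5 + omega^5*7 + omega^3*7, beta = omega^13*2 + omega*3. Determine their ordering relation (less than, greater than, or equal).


Compare term by term from highest exponent:
alpha = omega^10*5 + omega^5*7 + omega^3*7
beta = omega^13*2 + omega*3
Term 1: alpha has omega^10*5, beta has omega^13*2
Term 2: alpha has omega^5*7, beta has omega^1*3
Term 3: alpha has omega^3*7, beta has omega^0*0
Result: alpha < beta

alpha < beta


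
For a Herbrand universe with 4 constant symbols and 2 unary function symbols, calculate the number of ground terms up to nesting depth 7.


Herbrand terms by depth:
Depth 0: 4 constants
Depth 1: 8 new terms (running total: 12)
Depth 2: 16 new terms (running total: 28)
Depth 3: 32 new terms (running total: 60)
Depth 4: 64 new terms (running total: 124)
Depth 5: 128 new terms (running total: 252)
Depth 6: 256 new terms (running total: 508)
Depth 7: 512 new terms (running total: 1020)
Total distinct ground terms = 1020

1020


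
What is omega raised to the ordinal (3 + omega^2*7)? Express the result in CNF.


omega^(3 + omega^2*7):
In ordinal addition a term is absorbed by a following term of strictly larger exponent: 0 < 2, so 3 + omega^2*7 = omega^2*7.
omega raised to a CNF ordinal is a single CNF term: Result = omega^(omega^2*7)

omega^(omega^2*7)


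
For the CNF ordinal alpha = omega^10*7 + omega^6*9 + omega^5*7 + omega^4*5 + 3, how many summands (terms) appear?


CNF: omega^10*7 + omega^6*9 + omega^5*7 + omega^4*5 + 3
Count the summands separated by '+':
  term 1: omega^10*7
  term 2: omega^6*9
  term 3: omega^5*7
  term 4: omega^4*5
  term 5: 3
Total terms = 5

5


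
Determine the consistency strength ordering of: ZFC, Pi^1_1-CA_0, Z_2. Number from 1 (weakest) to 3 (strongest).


Ordering by consistency strength:
1. Pi^1_1-CA_0
2. Z_2
3. ZFC


ZFC=3, Pi^1_1-CA_0=1, Z_2=2


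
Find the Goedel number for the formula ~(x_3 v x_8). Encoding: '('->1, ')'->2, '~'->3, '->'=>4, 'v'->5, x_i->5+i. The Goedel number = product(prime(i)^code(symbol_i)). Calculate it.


Formula: ~(x_3 v x_8)
Symbol codes: [3, 1, 8, 5, 13, 2]
Primes: [2, 3, 5, 7, 11, 13]
p_1^3 = 2^3 = 8
p_2^1 = 3^1 = 3
p_3^8 = 5^8 = 390625
p_4^5 = 7^5 = 16807
p_5^13 = 11^13 = 34522712143931
p_6^2 = 13^2 = 169
Product = 919291168945454677246875000

919291168945454677246875000


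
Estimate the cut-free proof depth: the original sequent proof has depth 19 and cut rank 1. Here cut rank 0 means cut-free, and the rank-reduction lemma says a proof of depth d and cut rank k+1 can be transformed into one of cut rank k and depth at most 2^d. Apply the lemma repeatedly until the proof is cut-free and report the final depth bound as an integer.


Each rank reduction sends depth d to at most 2^d; cut rank r needs r reductions.
2_0(19) = 19
2_1(19) = 2^19 = 524288
Cut-free depth bound = 524288

524288


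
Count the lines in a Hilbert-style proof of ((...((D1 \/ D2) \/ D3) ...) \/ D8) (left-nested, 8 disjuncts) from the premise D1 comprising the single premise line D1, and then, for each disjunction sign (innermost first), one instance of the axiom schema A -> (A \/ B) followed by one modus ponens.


Building the left-nested 8-ary disjunction from D1:
- 1 premise line (D1)
- 8 disjuncts means 7 disjunction signs; each needs 1 axiom instance + 1 MP = 2 lines: 2 * 7 = 14
Total = 1 + 14 = 15 lines.

15


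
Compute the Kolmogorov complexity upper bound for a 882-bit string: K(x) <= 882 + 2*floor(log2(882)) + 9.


floor(log2(882)) = 9
2 * 9 = 18
K(x) <= 882 + 18 + 9 = 909

909


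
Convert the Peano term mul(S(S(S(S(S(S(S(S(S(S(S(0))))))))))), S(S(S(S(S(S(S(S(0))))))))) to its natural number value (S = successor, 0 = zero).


mul(S^11(0), S^8(0)):
S^11(0) = 11
S^8(0) = 8
11 * 8 = 88

88


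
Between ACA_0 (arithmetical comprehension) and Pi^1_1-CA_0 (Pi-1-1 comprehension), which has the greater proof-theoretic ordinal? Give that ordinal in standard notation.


Proof-theoretic ordinal of ACA_0 (arithmetical comprehension): epsilon_0
Proof-theoretic ordinal of Pi^1_1-CA_0 (Pi-1-1 comprehension): psi_0(Omega_omega)
Comparing: epsilon_0 < psi_0(Omega_omega).
The larger ordinal is psi_0(Omega_omega) (from Pi^1_1-CA_0 (Pi-1-1 comprehension)).

psi_0(Omega_omega)


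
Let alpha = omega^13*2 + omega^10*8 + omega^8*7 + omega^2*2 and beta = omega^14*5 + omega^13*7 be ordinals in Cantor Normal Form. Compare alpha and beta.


Compare term by term from highest exponent:
alpha = omega^13*2 + omega^10*8 + omega^8*7 + omega^2*2
beta = omega^14*5 + omega^13*7
Term 1: alpha has omega^13*2, beta has omega^14*5
Term 2: alpha has omega^10*8, beta has omega^13*7
Term 3: alpha has omega^8*7, beta has omega^0*0
Term 4: alpha has omega^2*2, beta has omega^0*0
Result: alpha < beta

alpha < beta


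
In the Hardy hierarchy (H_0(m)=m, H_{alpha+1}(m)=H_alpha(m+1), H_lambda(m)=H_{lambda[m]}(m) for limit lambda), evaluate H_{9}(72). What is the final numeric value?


H_9(72):
For finite ordinals k, H_k(n) = n + k (each successor step adds 1).
H_9(72) = 72 + 9 = 81

81


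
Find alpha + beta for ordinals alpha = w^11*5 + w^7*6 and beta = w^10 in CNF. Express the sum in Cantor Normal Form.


Ordinal addition (w^11*5 + w^7*6) + w^10:
alpha's leading term has exponent 11 > beta's exponent 10, so it survives.
alpha's tail term has exponent 7 < beta's exponent 10, so it is absorbed by beta.
In ordinal addition, any term followed by a strictly larger-exponent term is absorbed.
Result = w^11*5 + w^10

w^11*5 + w^10


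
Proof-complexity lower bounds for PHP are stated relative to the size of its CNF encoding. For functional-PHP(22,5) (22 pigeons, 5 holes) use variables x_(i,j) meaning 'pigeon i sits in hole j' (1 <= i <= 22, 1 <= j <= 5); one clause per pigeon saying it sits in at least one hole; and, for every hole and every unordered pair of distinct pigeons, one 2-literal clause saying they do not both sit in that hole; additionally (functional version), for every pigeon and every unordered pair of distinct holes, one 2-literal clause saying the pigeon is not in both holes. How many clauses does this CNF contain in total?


functional-PHP(22,5): 22 pigeons, 5 holes, 22*5 = 110 variables.
- pigeon clauses: one per pigeon -> 22 clauses
- hole clauses: 5 holes * C(22,2) = 5 * 231 -> 1155 clauses
- functional clauses: 22 pigeons * C(5,2) = 22 * 10 -> 220 clauses
Total clauses = 22 + 1155 + 220 = 1397

1397


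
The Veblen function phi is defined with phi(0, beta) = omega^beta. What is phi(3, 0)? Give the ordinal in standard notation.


phi(3, 0):
phi(3, beta) = eta_beta (the beta-th eta number, fixed point of zeta).
phi(3, 0) = eta_0

eta_0


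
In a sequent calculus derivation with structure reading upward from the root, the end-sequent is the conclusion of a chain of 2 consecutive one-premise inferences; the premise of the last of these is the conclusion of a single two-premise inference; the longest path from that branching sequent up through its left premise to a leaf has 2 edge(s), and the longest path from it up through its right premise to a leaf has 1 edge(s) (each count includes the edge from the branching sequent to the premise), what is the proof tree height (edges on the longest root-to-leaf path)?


Longest path through the left premise: 2 edges (measured from the branching sequent)
Longest path through the right premise: 1 edges
Height of the subtree rooted at the branching sequent: max(2, 1) = 2
The branching sequent sits 2 edges above the root (the chain of one-premise inferences), so height = 2 + 2 = 4

4


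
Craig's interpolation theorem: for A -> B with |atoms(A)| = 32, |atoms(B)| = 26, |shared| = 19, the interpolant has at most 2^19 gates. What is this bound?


Shared atoms = 19
Craig interpolant size bound = 2^19
= 524288

524288


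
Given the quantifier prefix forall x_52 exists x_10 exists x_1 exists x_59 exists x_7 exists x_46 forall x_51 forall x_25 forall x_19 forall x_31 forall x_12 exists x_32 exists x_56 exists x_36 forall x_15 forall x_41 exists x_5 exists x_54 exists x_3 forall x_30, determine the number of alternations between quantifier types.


Walk the prefix and count type changes:
  position 1: forall -> exists <-- alternation
  position 2: exists -> exists
  position 3: exists -> exists
  position 4: exists -> exists
  position 5: exists -> exists
  position 6: exists -> forall <-- alternation
  position 7: forall -> forall
  position 8: forall -> forall
  position 9: forall -> forall
  position 10: forall -> forall
  position 11: forall -> exists <-- alternation
  position 12: exists -> exists
  position 13: exists -> exists
  position 14: exists -> forall <-- alternation
  position 15: forall -> forall
  position 16: forall -> exists <-- alternation
  position 17: exists -> exists
  position 18: exists -> exists
  position 19: exists -> forall <-- alternation
Total alternations = 6

6


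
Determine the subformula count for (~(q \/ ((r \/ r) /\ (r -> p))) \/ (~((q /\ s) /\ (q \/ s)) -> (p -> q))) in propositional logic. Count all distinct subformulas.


Formula: (~(q \/ ((r \/ r) /\ (r -> p))) \/ (~((q /\ s) /\ (q \/ s)) -> (p -> q)))
Subformulas found:
  1. q
  2. s
  3. r
  4. p
  5. (r \/ r)
  6. (q /\ s)
  7. (r -> p)
  8. (q \/ s)
  9. (p -> q)
  10. ((r \/ r) /\ (r -> p))
  11. ((q /\ s) /\ (q \/ s))
  12. ~((q /\ s) /\ (q \/ s))
  13. (q \/ ((r \/ r) /\ (r -> p)))
  14. ~(q \/ ((r \/ r) /\ (r -> p)))
  15. (~((q /\ s) /\ (q \/ s)) -> (p -> q))
  16. (~(q \/ ((r \/ r) /\ (r -> p))) \/ (~((q /\ s) /\ (q \/ s)) -> (p -> q)))
Total distinct subformulas = 16

16


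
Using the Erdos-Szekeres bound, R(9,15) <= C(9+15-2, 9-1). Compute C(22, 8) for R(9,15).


R(9,15) <= C(9+15-2, 9-1) = C(22, 8)
C(22, 8) = 22! / (8! * 14!)
= 319770

319770


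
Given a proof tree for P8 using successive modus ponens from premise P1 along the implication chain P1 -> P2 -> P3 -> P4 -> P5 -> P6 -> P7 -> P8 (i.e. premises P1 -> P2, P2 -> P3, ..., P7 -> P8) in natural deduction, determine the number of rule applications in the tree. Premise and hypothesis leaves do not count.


We have a chain: P1 -> P2 -> P3 -> P4 -> P5 -> P6 -> P7 -> P8.
Each modus ponens application produces the next variable.
The chain has 8 propositions, so 8-1 = 7 modus ponens steps.
Total inference nodes = 7

7


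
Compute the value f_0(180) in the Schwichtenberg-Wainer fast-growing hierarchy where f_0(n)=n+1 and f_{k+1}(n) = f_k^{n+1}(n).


f_0(180) = 180 + 1 = 181

181


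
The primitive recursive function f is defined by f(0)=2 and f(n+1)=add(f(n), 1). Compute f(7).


f(0) = 2
f(1) = add(f(0), 1) = add(2, 1) = 3
f(2) = add(f(1), 1) = add(3, 1) = 4
f(3) = add(f(2), 1) = add(4, 1) = 5
f(4) = add(f(3), 1) = add(5, 1) = 6
f(5) = add(f(4), 1) = add(6, 1) = 7
f(6) = add(f(5), 1) = add(7, 1) = 8
f(7) = add(f(6), 1) = add(8, 1) = 9


9


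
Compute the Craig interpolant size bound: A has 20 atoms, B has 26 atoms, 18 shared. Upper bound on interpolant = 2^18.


Shared atoms = 18
Craig interpolant size bound = 2^18
= 262144

262144


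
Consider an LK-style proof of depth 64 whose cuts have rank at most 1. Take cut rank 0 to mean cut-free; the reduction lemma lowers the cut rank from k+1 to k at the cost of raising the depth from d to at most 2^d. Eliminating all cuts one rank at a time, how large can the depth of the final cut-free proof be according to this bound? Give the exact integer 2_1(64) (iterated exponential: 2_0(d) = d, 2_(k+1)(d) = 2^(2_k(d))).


Each rank reduction sends depth d to at most 2^d; cut rank r needs r reductions.
2_0(64) = 64
2_1(64) = 2^64 = 18446744073709551616
Cut-free depth bound = 18446744073709551616

18446744073709551616


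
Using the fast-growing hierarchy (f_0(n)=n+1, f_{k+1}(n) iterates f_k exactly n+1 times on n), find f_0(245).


f_0(245) = 245 + 1 = 246

246


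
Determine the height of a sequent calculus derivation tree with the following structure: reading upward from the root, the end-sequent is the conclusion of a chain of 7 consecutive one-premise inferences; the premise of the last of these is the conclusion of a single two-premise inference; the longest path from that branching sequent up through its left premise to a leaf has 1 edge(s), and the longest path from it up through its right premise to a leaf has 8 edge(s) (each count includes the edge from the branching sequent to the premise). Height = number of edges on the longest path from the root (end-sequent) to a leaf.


Longest path through the left premise: 1 edges (measured from the branching sequent)
Longest path through the right premise: 8 edges
Height of the subtree rooted at the branching sequent: max(1, 8) = 8
The branching sequent sits 7 edges above the root (the chain of one-premise inferences), so height = 8 + 7 = 15

15
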